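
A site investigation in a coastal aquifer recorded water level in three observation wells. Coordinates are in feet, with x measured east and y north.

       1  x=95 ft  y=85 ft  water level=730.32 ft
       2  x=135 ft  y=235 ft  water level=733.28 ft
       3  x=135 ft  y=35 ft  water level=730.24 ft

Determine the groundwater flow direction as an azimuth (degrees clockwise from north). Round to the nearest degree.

228°

Taking 1 as reference: 2−1 = (40, 150, +2.96); 3−1 = (40, -50, -0.08).
Determinant of the coordinate differences = 40·(-50) − 40·150 = -8000.
∂h/∂x = [(+2.96)·(-50) − (-0.08)·150] / -8000 = +0.01700
∂h/∂y = [40·(-0.08) − 40·(+2.96)] / -8000 = +0.01520
Flow direction (−∇h) has components (-0.01700 E, -0.01520 N).
Azimuth = atan2(E, N) = atan2(-0.01700, -0.01520) = 228.2° ≈ 228°.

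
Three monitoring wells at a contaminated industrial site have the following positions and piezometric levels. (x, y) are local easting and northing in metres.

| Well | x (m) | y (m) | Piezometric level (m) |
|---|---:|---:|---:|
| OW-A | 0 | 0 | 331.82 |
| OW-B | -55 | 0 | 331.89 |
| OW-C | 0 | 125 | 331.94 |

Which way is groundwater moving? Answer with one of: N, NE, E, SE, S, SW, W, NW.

∂h/∂x = (331.89 − 331.82) / (-55 − 0) = -0.001273
∂h/∂y = (331.94 − 331.82) / (125 − 0) = +0.0009600
Flow = −∇h = (+0.001273 east, -0.0009600 north), which points southeast.

SE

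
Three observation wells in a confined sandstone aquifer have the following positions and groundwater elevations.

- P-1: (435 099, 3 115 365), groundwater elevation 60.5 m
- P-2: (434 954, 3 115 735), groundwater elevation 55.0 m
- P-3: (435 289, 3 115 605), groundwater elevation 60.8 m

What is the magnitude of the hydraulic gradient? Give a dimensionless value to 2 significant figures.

Taking P-1 as reference: P-2−P-1 = (-145, 370, -5.5); P-3−P-1 = (190, 240, +0.3).
Determinant of the coordinate differences = (-145)·240 − 190·370 = -105100.
∂h/∂x = [(-5.5)·240 − (+0.3)·370] / -105100 = +0.01362
∂h/∂y = [(-145)·(+0.3) − 190·(-5.5)] / -105100 = -0.009529
|∇h| = √(0.01362² + -0.009529²) = 0.01662

0.017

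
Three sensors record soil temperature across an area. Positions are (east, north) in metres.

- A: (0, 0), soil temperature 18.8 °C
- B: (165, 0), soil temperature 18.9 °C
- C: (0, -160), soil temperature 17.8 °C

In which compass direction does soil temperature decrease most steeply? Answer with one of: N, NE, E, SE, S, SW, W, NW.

S

∂T/∂x = (18.9 − 18.8) / (165 − 0) = +0.0006061
∂T/∂y = (17.8 − 18.8) / (-160 − 0) = +0.006250
Steepest decrease is along −∇f = (-0.0006061 E, -0.006250 N) → south.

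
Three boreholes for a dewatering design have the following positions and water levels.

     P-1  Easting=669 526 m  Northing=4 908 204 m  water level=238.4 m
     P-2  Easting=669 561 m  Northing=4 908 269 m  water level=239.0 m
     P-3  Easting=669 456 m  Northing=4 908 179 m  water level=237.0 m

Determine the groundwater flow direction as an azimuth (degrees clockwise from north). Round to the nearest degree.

Three-point gradient (reference P-1): Δ to P-2 = (35, 65, +0.6), Δ to P-3 = (-70, -25, -1.4).
∂h/∂x = +0.02068, ∂h/∂y = -0.001905 (det = 3675).
Flow direction (−∇h) has components (-0.02068 E, +0.001905 N).
Azimuth = atan2(E, N) = atan2(-0.02068, +0.001905) = 275.3° ≈ 275°.

275°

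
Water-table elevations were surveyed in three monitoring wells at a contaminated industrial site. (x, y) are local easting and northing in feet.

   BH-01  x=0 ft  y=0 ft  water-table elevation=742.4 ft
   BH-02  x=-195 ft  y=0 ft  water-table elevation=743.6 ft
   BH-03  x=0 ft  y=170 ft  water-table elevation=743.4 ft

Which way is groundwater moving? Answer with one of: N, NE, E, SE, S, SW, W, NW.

∂h/∂x = (743.6 − 742.4) / (-195 − 0) = -0.006154
∂h/∂y = (743.4 − 742.4) / (170 − 0) = +0.005882
Flow = −∇h = (+0.006154 east, -0.005882 north), which points southeast.

SE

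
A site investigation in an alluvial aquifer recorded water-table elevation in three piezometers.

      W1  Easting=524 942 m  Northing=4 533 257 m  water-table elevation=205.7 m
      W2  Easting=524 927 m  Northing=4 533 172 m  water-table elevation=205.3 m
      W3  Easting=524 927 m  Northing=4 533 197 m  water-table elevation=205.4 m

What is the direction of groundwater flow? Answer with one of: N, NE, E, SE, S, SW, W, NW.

SW

With h = a·x + b·y + c and W1 as origin, the differences give:
  (-15)·a + (-85)·b = -0.4
  (-15)·a + (-60)·b = -0.3
Eliminate b (×(-60) and ×(-85), subtract): -375·a = -1.50 → a = ∂h/∂x = +0.004000
Back-substitute: b = ∂h/∂y = +0.004000.
Flow = −∇h = (-0.004000 east, -0.004000 north), which points southwest.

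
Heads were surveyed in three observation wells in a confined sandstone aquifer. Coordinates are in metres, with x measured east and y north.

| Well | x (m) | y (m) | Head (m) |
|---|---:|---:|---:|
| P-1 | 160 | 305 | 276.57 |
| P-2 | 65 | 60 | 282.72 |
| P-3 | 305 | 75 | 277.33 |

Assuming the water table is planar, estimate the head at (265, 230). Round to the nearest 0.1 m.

Three-point gradient (reference P-1): Δ to P-2 = (-95, -245, +6.15), Δ to P-3 = (145, -230, +0.76).
∂h/∂x = -0.02141, ∂h/∂y = -0.01680 (det = 57375).
h(265, 230) = 276.57 + (-0.02141)·(105) + (-0.01680)·(-75) = 276.57 -2.248 +1.260 = 275.582 m.

275.6 m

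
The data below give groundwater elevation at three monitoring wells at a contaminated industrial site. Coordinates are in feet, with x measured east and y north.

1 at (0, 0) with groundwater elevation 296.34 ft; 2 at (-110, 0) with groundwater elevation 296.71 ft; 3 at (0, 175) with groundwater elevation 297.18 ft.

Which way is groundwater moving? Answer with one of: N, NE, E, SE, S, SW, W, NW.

∂h/∂x = (296.71 − 296.34) / (-110 − 0) = -0.003364
∂h/∂y = (297.18 − 296.34) / (175 − 0) = +0.004800
Flow = −∇h = (+0.003364 east, -0.004800 north), which points southeast.

SE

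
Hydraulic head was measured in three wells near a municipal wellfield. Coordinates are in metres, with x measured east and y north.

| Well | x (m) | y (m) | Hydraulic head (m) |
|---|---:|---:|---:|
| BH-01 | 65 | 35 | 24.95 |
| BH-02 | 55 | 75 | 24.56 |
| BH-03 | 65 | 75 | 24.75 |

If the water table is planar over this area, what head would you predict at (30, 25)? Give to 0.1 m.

Taking BH-01 as reference: BH-02−BH-01 = (-10, 40, -0.39); BH-03−BH-01 = (0, 40, -0.20).
Solve a·Δx + b·Δy = Δh: det = (-10)·40 − 0·40 = -400.
∂h/∂x = [(-0.39)·40 − (-0.20)·40] / -400 = +0.01900
∂h/∂y = [(-10)·(-0.20) − 0·(-0.39)] / -400 = -0.005000
h(30, 25) = 24.95 + (+0.01900)·(-35) + (-0.005000)·(-10) = 24.95 -0.665 +0.050 = 24.335 m.

24.3 m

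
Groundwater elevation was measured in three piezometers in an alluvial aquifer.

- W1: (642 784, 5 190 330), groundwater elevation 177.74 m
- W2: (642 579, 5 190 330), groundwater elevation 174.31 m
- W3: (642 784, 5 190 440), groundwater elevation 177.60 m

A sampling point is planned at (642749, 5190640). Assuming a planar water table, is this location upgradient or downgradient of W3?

∂h/∂x = (174.31 − 177.74) / (642579 − 642784) = +0.01673
∂h/∂y = (177.60 − 177.74) / (5190440 − 5190330) = -0.001273
Head at (642749, 5190640) = 177.74 + (+0.01673)·(-35) + (-0.001273)·(310) = 176.76 m.
That is lower than the 177.60 m at W3, so the point is downgradient.

downgradient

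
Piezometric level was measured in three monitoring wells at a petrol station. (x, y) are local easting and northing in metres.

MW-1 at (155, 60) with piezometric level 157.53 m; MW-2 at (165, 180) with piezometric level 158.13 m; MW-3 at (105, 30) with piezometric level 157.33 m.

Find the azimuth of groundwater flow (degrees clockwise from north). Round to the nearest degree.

Taking MW-1 as reference: MW-2−MW-1 = (10, 120, +0.60); MW-3−MW-1 = (-50, -30, -0.20).
Solve a·Δx + b·Δy = Δh: det = 10·(-30) − (-50)·120 = 5700.
∂h/∂x = [(+0.60)·(-30) − (-0.20)·120] / 5700 = +0.001053
∂h/∂y = [10·(-0.20) − (-50)·(+0.60)] / 5700 = +0.004912
Flow direction (−∇h) has components (-0.001053 E, -0.004912 N).
Azimuth = atan2(E, N) = atan2(-0.001053, -0.004912) = 192.1° ≈ 192°.

192°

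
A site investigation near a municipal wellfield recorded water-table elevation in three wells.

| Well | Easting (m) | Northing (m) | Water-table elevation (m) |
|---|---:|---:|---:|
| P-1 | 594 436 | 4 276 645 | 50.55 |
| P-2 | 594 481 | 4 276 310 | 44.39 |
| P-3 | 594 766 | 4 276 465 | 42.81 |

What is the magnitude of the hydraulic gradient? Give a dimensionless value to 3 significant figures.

0.0219

Differences from P-1: to P-2 (Δx, Δy, Δh) = (45, -335, -6.16); to P-3 = (330, -180, -7.74).
Solve a·Δx + b·Δy = Δh: det = 45·(-180) − 330·(-335) = 102450.
∂h/∂x = [(-6.16)·(-180) − (-7.74)·(-335)] / 102450 = -0.01449
∂h/∂y = [45·(-7.74) − 330·(-6.16)] / 102450 = +0.01644
|∇h| = √(-0.01449² + 0.01644²) = 0.02191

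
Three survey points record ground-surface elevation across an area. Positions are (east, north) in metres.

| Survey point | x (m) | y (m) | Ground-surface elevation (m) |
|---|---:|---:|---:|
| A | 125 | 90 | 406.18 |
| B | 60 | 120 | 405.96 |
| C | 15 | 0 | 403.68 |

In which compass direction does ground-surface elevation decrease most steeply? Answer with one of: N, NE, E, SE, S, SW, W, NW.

Differences from A: to B (Δx, Δy, Δh) = (-65, 30, -0.22); to C = (-110, -90, -2.50).
Solve a·Δx + b·Δy = Δz: det = (-65)·(-90) − (-110)·30 = 9150.
∂z/∂x = [(-0.22)·(-90) − (-2.50)·30] / 9150 = +0.01036
∂z/∂y = [(-65)·(-2.50) − (-110)·(-0.22)] / 9150 = +0.01511
Steepest decrease is along −∇f = (-0.01036 E, -0.01511 N) → southwest.

SW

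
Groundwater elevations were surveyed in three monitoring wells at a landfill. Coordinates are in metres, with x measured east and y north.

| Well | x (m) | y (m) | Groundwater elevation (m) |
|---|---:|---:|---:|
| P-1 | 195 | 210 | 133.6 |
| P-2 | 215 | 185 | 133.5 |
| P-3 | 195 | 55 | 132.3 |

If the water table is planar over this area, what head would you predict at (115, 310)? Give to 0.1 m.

Differences from P-1: to P-2 (Δx, Δy, Δh) = (20, -25, -0.1); to P-3 = (0, -155, -1.3).
Determinant of the coordinate differences = 20·(-155) − 0·(-25) = -3100.
∂h/∂x = [(-0.1)·(-155) − (-1.3)·(-25)] / -3100 = +0.005484
∂h/∂y = [20·(-1.3) − 0·(-0.1)] / -3100 = +0.008387
h(115, 310) = 133.6 + (+0.005484)·(-80) + (+0.008387)·(100) = 133.6 -0.439 +0.839 = 134.000 m.

134.0 m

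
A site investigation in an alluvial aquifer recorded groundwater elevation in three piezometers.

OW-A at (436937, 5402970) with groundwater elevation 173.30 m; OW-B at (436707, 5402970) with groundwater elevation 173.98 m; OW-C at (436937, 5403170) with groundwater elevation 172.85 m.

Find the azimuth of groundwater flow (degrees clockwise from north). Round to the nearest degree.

∂h/∂x = (173.98 − 173.30) / (436707 − 436937) = -0.002957
∂h/∂y = (172.85 − 173.30) / (5403170 − 5402970) = -0.002250
Flow direction (−∇h) has components (+0.002957 E, +0.002250 N).
Azimuth = atan2(E, N) = atan2(+0.002957, +0.002250) = 52.7° ≈ 053°.

053°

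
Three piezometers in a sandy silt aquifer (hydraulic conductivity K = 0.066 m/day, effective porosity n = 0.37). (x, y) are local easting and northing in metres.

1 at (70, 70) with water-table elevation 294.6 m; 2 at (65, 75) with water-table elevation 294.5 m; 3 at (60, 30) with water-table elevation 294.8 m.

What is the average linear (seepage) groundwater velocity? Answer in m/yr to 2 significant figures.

With h = a·x + b·y + c and 1 as origin, the differences give:
  (-5)·a + 5·b = -0.1
  (-10)·a + (-40)·b = +0.2
Eliminate b (×(-40) and ×5, subtract): 250·a = 3.00 → a = ∂h/∂x = +0.01200
Back-substitute: b = ∂h/∂y = -0.008000.
|∇h| = √(0.01200² + -0.008000²) = 0.01442
Seepage velocity v = K·i/n = 0.066 × 0.01442 / 0.37 = 0.002572 m/day = 0.9394 m/yr.

0.94 m/yr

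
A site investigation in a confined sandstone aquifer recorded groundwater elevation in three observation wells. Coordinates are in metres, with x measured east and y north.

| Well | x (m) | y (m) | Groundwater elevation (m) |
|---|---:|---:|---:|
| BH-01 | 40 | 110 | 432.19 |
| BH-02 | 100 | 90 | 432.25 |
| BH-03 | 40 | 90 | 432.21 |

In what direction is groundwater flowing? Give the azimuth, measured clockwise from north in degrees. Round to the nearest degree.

Taking BH-01 as reference: BH-02−BH-01 = (60, -20, +0.06); BH-03−BH-01 = (0, -20, +0.02).
Solve a·Δx + b·Δy = Δh: det = 60·(-20) − 0·(-20) = -1200.
∂h/∂x = [(+0.06)·(-20) − (+0.02)·(-20)] / -1200 = +0.0006667
∂h/∂y = [60·(+0.02) − 0·(+0.06)] / -1200 = -0.0010000
Flow direction (−∇h) has components (-0.0006667 E, +0.0010000 N).
Azimuth = atan2(E, N) = atan2(-0.0006667, +0.0010000) = 326.3° ≈ 326°.

326°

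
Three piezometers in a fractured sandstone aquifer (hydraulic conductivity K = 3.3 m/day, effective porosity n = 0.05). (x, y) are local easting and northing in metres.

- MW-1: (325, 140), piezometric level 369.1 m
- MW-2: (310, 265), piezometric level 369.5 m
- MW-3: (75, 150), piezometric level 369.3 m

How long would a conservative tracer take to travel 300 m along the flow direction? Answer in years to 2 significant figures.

Taking MW-1 as reference: MW-2−MW-1 = (-15, 125, +0.4); MW-3−MW-1 = (-250, 10, +0.2).
Determinant of the coordinate differences = (-15)·10 − (-250)·125 = 31100.
∂h/∂x = [(+0.4)·10 − (+0.2)·125] / 31100 = -0.0006752
∂h/∂y = [(-15)·(+0.2) − (-250)·(+0.4)] / 31100 = +0.003119
|∇h| = √(-0.0006752² + 0.003119²) = 0.003191
Seepage velocity v = K·i/n = 3.3 × 0.003191 / 0.05 = 0.2106 m/day.
t = 300 / 0.2106 = 1425 days = 3.9 years.

3.9 years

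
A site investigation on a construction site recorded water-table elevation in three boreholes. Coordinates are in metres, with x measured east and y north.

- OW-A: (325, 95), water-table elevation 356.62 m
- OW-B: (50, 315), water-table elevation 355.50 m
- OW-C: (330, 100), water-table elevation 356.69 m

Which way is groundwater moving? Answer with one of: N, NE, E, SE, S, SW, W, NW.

Taking OW-A as reference: OW-B−OW-A = (-275, 220, -1.12); OW-C−OW-A = (5, 5, +0.07).
Determinant of the coordinate differences = (-275)·5 − 5·220 = -2475.
∂h/∂x = [(-1.12)·5 − (+0.07)·220] / -2475 = +0.008485
∂h/∂y = [(-275)·(+0.07) − 5·(-1.12)] / -2475 = +0.005515
Flow = −∇h = (-0.008485 east, -0.005515 north), which points southwest.

SW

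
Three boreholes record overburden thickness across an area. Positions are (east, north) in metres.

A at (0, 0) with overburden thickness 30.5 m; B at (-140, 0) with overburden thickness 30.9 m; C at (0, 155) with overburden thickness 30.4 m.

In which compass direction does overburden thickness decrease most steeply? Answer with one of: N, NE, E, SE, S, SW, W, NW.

∂d/∂x = (30.9 − 30.5) / (-140 − 0) = -0.002857
∂d/∂y = (30.4 − 30.5) / (155 − 0) = -0.0006452
Steepest decrease is along −∇f = (+0.002857 E, +0.0006452 N) → east.

E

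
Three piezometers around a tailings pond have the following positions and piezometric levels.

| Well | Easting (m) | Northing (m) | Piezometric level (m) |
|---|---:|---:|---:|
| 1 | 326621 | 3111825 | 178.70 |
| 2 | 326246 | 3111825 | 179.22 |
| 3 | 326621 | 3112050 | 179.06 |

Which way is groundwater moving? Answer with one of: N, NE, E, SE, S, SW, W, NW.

∂h/∂x = (179.22 − 178.70) / (326246 − 326621) = -0.001387
∂h/∂y = (179.06 − 178.70) / (3112050 − 3111825) = +0.001600
Flow = −∇h = (+0.001387 east, -0.001600 north), which points southeast.

SE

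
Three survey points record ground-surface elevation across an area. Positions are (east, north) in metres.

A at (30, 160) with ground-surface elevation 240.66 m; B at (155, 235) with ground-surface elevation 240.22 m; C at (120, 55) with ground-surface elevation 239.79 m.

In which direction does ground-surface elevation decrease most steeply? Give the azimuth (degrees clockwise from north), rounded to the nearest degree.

122°

Taking A as reference: B−A = (125, 75, -0.44); C−A = (90, -105, -0.87).
Determinant of the coordinate differences = 125·(-105) − 90·75 = -19875.
∂z/∂x = [(-0.44)·(-105) − (-0.87)·75] / -19875 = -0.005608
∂z/∂y = [125·(-0.87) − 90·(-0.44)] / -19875 = +0.003479
Steepest decrease is along −∇f: components (+0.005608 E, -0.003479 N).
Azimuth = atan2(+0.005608, -0.003479) = 121.8° ≈ 122°.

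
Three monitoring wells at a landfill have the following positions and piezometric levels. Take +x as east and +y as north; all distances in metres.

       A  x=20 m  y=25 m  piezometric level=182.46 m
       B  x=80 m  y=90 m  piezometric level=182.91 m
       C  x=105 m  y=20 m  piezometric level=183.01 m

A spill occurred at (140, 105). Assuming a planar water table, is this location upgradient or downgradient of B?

upgradient

Taking A as reference: B−A = (60, 65, +0.45); C−A = (85, -5, +0.55).
Solve a·Δx + b·Δy = Δh: det = 60·(-5) − 85·65 = -5825.
∂h/∂x = [(+0.45)·(-5) − (+0.55)·65] / -5825 = +0.006524
∂h/∂y = [60·(+0.55) − 85·(+0.45)] / -5825 = +0.0009013
Head at (140, 105) = 182.46 + (+0.006524)·(120) + (+0.0009013)·(80) = 183.31 m.
That is higher than the 182.91 m at B, so the point is upgradient.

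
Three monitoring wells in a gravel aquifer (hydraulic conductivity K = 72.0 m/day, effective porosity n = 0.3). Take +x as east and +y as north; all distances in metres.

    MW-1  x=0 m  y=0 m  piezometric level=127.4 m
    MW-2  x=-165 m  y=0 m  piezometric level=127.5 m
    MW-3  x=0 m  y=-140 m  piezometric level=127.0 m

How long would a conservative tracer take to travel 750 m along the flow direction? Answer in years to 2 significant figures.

2.9 years

∂h/∂x = (127.5 − 127.4) / (-165 − 0) = -0.0006061
∂h/∂y = (127.0 − 127.4) / (-140 − 0) = +0.002857
|∇h| = √(-0.0006061² + 0.002857²) = 0.002921
Seepage velocity v = K·i/n = 72.0 × 0.002921 / 0.3 = 0.701 m/day.
t = 750 / 0.701 = 1070 days = 2.93 years.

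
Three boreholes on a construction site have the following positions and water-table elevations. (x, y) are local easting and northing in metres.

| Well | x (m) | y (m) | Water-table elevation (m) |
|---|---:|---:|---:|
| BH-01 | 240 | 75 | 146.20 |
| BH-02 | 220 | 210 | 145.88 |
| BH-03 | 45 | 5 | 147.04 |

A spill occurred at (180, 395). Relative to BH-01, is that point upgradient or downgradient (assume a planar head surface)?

downgradient

Differences from BH-01: to BH-02 (Δx, Δy, Δh) = (-20, 135, -0.32); to BH-03 = (-195, -70, +0.84).
Solve a·Δx + b·Δy = Δh: det = (-20)·(-70) − (-195)·135 = 27725.
∂h/∂x = [(-0.32)·(-70) − (+0.84)·135] / 27725 = -0.003282
∂h/∂y = [(-20)·(+0.84) − (-195)·(-0.32)] / 27725 = -0.002857
Head at (180, 395) = 146.20 + (-0.003282)·(-60) + (-0.002857)·(320) = 145.48 m.
That is lower than the 146.20 m at BH-01, so the point is downgradient.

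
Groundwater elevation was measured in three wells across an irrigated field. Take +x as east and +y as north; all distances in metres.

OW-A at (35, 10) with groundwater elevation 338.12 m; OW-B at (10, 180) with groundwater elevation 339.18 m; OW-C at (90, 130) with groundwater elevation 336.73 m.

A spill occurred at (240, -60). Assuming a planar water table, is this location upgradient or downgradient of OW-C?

downgradient

Taking OW-A as reference: OW-B−OW-A = (-25, 170, +1.06); OW-C−OW-A = (55, 120, -1.39).
Solve a·Δx + b·Δy = Δh: det = (-25)·120 − 55·170 = -12350.
∂h/∂x = [(+1.06)·120 − (-1.39)·170] / -12350 = -0.02943
∂h/∂y = [(-25)·(-1.39) − 55·(+1.06)] / -12350 = +0.001907
Head at (240, -60) = 338.12 + (-0.02943)·(205) + (+0.001907)·(-70) = 331.95 m.
That is lower than the 336.73 m at OW-C, so the point is downgradient.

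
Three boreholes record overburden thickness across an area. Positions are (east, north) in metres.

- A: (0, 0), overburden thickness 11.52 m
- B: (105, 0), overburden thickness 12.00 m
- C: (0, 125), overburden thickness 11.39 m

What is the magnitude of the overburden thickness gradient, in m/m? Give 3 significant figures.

0.00469 m/m

∂d/∂x = (12.00 − 11.52) / (105 − 0) = +0.004571
∂d/∂y = (11.39 − 11.52) / (125 − 0) = -0.001040
|∇f| = √(0.004571² + -0.001040²) = 0.004688 m/m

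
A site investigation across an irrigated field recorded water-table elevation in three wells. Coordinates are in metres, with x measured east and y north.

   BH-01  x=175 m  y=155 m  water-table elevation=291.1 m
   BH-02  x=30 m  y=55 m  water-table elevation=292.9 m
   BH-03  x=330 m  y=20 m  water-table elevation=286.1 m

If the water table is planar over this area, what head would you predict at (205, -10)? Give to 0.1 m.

288.4 m

Taking BH-01 as reference: BH-02−BH-01 = (-145, -100, +1.8); BH-03−BH-01 = (155, -135, -5.0).
Solve a·Δx + b·Δy = Δh: det = (-145)·(-135) − 155·(-100) = 35075.
∂h/∂x = [(+1.8)·(-135) − (-5.0)·(-100)] / 35075 = -0.02118
∂h/∂y = [(-145)·(-5.0) − 155·(+1.8)] / 35075 = +0.01272
h(205, -10) = 291.1 + (-0.02118)·(30) + (+0.01272)·(-165) = 291.1 -0.635 -2.098 = 288.366 m.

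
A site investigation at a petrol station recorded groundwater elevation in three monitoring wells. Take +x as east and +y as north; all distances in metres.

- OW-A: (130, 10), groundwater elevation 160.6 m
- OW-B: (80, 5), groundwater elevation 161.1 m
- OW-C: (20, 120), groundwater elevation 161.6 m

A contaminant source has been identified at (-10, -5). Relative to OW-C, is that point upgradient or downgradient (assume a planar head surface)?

Differences from OW-A: to OW-B (Δx, Δy, Δh) = (-50, -5, +0.5); to OW-C = (-110, 110, +1.0).
Solve a·Δx + b·Δy = Δh: det = (-50)·110 − (-110)·(-5) = -6050.
∂h/∂x = [(+0.5)·110 − (+1.0)·(-5)] / -6050 = -0.009917
∂h/∂y = [(-50)·(+1.0) − (-110)·(+0.5)] / -6050 = -0.0008264
Head at (-10, -5) = 160.6 + (-0.009917)·(-140) + (-0.0008264)·(-15) = 162.00 m.
That is higher than the 161.6 m at OW-C, so the point is upgradient.

upgradient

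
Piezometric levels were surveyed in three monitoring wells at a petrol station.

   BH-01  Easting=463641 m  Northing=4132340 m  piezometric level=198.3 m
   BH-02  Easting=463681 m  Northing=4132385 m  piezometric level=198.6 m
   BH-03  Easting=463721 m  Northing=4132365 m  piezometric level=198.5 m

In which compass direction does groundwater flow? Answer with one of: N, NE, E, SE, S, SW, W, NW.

Taking BH-01 as reference: BH-02−BH-01 = (40, 45, +0.3); BH-03−BH-01 = (80, 25, +0.2).
Determinant of the coordinate differences = 40·25 − 80·45 = -2600.
∂h/∂x = [(+0.3)·25 − (+0.2)·45] / -2600 = +0.0005769
∂h/∂y = [40·(+0.2) − 80·(+0.3)] / -2600 = +0.006154
Flow = −∇h = (-0.0005769 east, -0.006154 north), which points south.

S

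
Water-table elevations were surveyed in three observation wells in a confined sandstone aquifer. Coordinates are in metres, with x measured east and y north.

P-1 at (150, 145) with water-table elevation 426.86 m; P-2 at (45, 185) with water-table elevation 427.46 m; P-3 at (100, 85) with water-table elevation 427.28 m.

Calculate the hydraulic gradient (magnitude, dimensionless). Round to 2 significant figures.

With h = a·x + b·y + c and P-1 as origin, the differences give:
  (-105)·a + 40·b = +0.60
  (-50)·a + (-60)·b = +0.42
Eliminate b (×(-60) and ×40, subtract): 8300·a = -52.800 → a = ∂h/∂x = -0.006361
Back-substitute: b = ∂h/∂y = -0.001699.
|∇h| = √(-0.006361² + -0.001699²) = 0.006584

0.0066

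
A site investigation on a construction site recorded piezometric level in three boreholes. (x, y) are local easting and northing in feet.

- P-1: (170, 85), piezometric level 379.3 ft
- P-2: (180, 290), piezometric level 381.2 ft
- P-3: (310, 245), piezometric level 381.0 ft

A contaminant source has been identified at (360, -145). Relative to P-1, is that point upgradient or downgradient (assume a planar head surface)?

With h = a·x + b·y + c and P-1 as origin, the differences give:
  10·a + 205·b = +1.9
  140·a + 160·b = +1.7
Eliminate b (×160 and ×205, subtract): -27100·a = -44.50 → a = ∂h/∂x = +0.001642
Back-substitute: b = ∂h/∂y = +0.009188.
Head at (360, -145) = 379.3 + (+0.001642)·(190) + (+0.009188)·(-230) = 377.50 ft.
That is lower than the 379.3 ft at P-1, so the point is downgradient.

downgradient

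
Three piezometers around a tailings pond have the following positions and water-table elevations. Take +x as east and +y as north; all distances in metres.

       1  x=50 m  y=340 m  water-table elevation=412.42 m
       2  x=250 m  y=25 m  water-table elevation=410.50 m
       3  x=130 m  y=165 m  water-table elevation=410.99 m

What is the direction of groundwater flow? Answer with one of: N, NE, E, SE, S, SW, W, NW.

SW

Differences from 1: to 2 (Δx, Δy, Δh) = (200, -315, -1.92); to 3 = (80, -175, -1.43).
Solve a·Δx + b·Δy = Δh: det = 200·(-175) − 80·(-315) = -9800.
∂h/∂x = [(-1.92)·(-175) − (-1.43)·(-315)] / -9800 = +0.01168
∂h/∂y = [200·(-1.43) − 80·(-1.92)] / -9800 = +0.01351
Flow = −∇h = (-0.01168 east, -0.01351 north), which points southwest.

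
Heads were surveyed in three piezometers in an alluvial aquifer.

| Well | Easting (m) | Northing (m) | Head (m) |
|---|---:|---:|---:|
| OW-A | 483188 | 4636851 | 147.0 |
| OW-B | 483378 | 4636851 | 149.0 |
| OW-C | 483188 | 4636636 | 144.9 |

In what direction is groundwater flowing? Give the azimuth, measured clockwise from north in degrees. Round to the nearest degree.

∂h/∂x = (149.0 − 147.0) / (483378 − 483188) = +0.01053
∂h/∂y = (144.9 − 147.0) / (4636636 − 4636851) = +0.009767
Flow direction (−∇h) has components (-0.01053 E, -0.009767 N).
Azimuth = atan2(E, N) = atan2(-0.01053, -0.009767) = 227.1° ≈ 227°.

227°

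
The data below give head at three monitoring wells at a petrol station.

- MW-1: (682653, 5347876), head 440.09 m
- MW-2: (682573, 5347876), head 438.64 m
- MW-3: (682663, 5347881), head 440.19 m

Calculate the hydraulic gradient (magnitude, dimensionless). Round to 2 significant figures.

Taking MW-1 as reference: MW-2−MW-1 = (-80, 0, -1.45); MW-3−MW-1 = (10, 5, +0.10).
Solve a·Δx + b·Δy = Δh: det = (-80)·5 − 10·0 = -400.
∂h/∂x = [(-1.45)·5 − (+0.10)·0] / -400 = +0.01812
∂h/∂y = [(-80)·(+0.10) − 10·(-1.45)] / -400 = -0.01625
|∇h| = √(0.01812² + -0.01625²) = 0.02434

0.024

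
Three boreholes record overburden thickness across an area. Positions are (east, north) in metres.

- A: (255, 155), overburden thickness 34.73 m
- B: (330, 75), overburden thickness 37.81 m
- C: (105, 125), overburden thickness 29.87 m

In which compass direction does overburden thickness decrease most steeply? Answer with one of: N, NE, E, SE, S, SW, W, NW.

With d = a·x + b·y + c and A as origin, the differences give:
  75·a + (-80)·b = +3.08
  (-150)·a + (-30)·b = -4.86
Eliminate b (×(-30) and ×(-80), subtract): -14250·a = -481.200 → a = ∂d/∂x = +0.03377
Back-substitute: b = ∂d/∂y = -0.006842.
Steepest decrease is along −∇f = (-0.03377 E, +0.006842 N) → west.

W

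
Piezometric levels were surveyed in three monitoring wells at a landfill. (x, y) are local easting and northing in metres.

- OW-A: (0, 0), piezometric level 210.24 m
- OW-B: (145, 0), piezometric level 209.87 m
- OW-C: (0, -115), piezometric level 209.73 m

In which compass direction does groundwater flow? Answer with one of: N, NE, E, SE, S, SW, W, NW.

SE

∂h/∂x = (209.87 − 210.24) / (145 − 0) = -0.002552
∂h/∂y = (209.73 − 210.24) / (-115 − 0) = +0.004435
Flow = −∇h = (+0.002552 east, -0.004435 north), which points southeast.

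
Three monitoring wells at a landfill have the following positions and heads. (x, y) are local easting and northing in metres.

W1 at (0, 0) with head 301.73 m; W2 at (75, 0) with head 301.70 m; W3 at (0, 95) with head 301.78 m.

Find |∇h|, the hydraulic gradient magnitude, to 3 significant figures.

0.000661

∂h/∂x = (301.70 − 301.73) / (75 − 0) = -0.0004000
∂h/∂y = (301.78 − 301.73) / (95 − 0) = +0.0005263
|∇h| = √(-0.0004000² + 0.0005263²) = 0.0006611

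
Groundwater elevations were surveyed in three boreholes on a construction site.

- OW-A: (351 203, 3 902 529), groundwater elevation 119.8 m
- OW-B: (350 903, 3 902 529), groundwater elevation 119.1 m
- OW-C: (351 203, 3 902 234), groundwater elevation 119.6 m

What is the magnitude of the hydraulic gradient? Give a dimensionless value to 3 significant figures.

∂h/∂x = (119.1 − 119.8) / (350903 − 351203) = +0.002333
∂h/∂y = (119.6 − 119.8) / (3902234 − 3902529) = +0.0006780
|∇h| = √(0.002333² + 0.0006780²) = 0.00243

0.00243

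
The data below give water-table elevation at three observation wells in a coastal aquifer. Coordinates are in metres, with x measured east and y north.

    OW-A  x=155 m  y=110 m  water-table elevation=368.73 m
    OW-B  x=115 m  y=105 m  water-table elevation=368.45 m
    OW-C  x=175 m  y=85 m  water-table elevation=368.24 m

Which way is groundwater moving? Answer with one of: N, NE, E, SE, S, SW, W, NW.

With h = a·x + b·y + c and OW-A as origin, the differences give:
  (-40)·a + (-5)·b = -0.28
  20·a + (-25)·b = -0.49
Eliminate b (×(-25) and ×(-5), subtract): 1100·a = 4.550 → a = ∂h/∂x = +0.004136
Back-substitute: b = ∂h/∂y = +0.02291.
Flow = −∇h = (-0.004136 east, -0.02291 north), which points south.

S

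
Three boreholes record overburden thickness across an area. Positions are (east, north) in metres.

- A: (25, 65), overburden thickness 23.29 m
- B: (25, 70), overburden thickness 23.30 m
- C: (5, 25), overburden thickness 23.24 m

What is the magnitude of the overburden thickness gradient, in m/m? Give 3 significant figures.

0.00250 m/m

Taking A as reference: B−A = (0, 5, +0.01); C−A = (-20, -40, -0.05).
Solve a·Δx + b·Δy = Δd: det = 0·(-40) − (-20)·5 = 100.
∂d/∂x = [(+0.01)·(-40) − (-0.05)·5] / 100 = -0.001500
∂d/∂y = [0·(-0.05) − (-20)·(+0.01)] / 100 = +0.002000
|∇f| = √(-0.001500² + 0.002000²) = 0.0025 m/m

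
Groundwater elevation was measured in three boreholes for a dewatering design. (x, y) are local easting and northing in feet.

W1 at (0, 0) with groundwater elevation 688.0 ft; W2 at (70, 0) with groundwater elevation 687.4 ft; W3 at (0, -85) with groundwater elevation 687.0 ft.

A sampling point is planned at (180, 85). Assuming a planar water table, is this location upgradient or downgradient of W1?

downgradient

∂h/∂x = (687.4 − 688.0) / (70 − 0) = -0.008571
∂h/∂y = (687.0 − 688.0) / (-85 − 0) = +0.01176
Head at (180, 85) = 688.0 + (-0.008571)·(180) + (+0.01176)·(85) = 687.46 ft.
That is lower than the 688.0 ft at W1, so the point is downgradient.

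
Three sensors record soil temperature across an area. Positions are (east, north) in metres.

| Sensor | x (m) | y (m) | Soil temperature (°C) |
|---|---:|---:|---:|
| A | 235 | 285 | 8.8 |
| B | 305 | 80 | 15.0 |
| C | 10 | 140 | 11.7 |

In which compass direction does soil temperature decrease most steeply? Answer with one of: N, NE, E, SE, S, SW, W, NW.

Taking A as reference: B−A = (70, -205, +6.2); C−A = (-225, -145, +2.9).
Solve a·Δx + b·Δy = ΔT: det = 70·(-145) − (-225)·(-205) = -56275.
∂T/∂x = [(+6.2)·(-145) − (+2.9)·(-205)] / -56275 = +0.005411
∂T/∂y = [70·(+2.9) − (-225)·(+6.2)] / -56275 = -0.02840
Steepest decrease is along −∇f = (-0.005411 E, +0.02840 N) → north.

N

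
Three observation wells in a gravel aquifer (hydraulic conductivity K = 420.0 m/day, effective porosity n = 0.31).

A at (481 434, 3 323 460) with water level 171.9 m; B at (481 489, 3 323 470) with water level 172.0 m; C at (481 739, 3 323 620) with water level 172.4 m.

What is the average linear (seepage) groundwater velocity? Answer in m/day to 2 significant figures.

2.7 m/day

Differences from A: to B (Δx, Δy, Δh) = (55, 10, +0.1); to C = (305, 160, +0.5).
Determinant of the coordinate differences = 55·160 − 305·10 = 5750.
∂h/∂x = [(+0.1)·160 − (+0.5)·10] / 5750 = +0.001913
∂h/∂y = [55·(+0.5) − 305·(+0.1)] / 5750 = -0.0005217
|∇h| = √(0.001913² + -0.0005217²) = 0.001983
Seepage velocity v = K·i/n = 420.0 × 0.001983 / 0.31 = 2.687 m/day.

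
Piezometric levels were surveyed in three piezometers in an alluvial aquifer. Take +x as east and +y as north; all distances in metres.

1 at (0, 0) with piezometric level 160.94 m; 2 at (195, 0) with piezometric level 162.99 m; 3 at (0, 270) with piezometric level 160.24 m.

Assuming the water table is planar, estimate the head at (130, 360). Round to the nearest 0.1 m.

161.4 m

∂h/∂x = (162.99 − 160.94) / (195 − 0) = +0.01051
∂h/∂y = (160.24 − 160.94) / (270 − 0) = -0.002593
h(130, 360) = 160.94 + (+0.01051)·(130) + (-0.002593)·(360) = 160.94 +1.367 -0.933 = 161.373 m.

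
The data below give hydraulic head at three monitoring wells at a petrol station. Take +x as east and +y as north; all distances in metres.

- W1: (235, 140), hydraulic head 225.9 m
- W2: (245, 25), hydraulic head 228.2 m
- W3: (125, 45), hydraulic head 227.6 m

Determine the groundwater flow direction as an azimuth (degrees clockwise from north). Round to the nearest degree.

With h = a·x + b·y + c and W1 as origin, the differences give:
  10·a + (-115)·b = +2.3
  (-110)·a + (-95)·b = +1.7
Eliminate b (×(-95) and ×(-115), subtract): -13600·a = -23.00 → a = ∂h/∂x = +0.001691
Back-substitute: b = ∂h/∂y = -0.01985.
Flow direction (−∇h) has components (-0.001691 E, +0.01985 N).
Azimuth = atan2(E, N) = atan2(-0.001691, +0.01985) = 355.1° ≈ 355°.

355°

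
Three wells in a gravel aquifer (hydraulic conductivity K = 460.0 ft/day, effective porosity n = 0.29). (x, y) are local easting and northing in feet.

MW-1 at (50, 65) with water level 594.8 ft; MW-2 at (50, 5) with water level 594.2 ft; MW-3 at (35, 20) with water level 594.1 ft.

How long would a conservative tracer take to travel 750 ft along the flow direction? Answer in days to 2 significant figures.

24 days

Three-point gradient (reference MW-1): Δ to MW-2 = (0, -60, -0.6), Δ to MW-3 = (-15, -45, -0.7).
∂h/∂x = +0.01667, ∂h/∂y = +0.010000 (det = -900).
|∇h| = √(0.01667² + 0.010000²) = 0.01944
Seepage velocity v = K·i/n = 460.0 × 0.01944 / 0.29 = 30.84 ft/day.
t = 750 / 30.84 = 24.32 days.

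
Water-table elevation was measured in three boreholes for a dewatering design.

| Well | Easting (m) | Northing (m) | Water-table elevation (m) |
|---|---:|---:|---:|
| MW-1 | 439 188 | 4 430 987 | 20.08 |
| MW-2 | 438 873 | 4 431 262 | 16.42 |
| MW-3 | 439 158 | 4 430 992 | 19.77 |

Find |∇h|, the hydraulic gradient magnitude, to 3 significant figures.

0.0102

Taking MW-1 as reference: MW-2−MW-1 = (-315, 275, -3.66); MW-3−MW-1 = (-30, 5, -0.31).
Determinant of the coordinate differences = (-315)·5 − (-30)·275 = 6675.
∂h/∂x = [(-3.66)·5 − (-0.31)·275] / 6675 = +0.01003
∂h/∂y = [(-315)·(-0.31) − (-30)·(-3.66)] / 6675 = -0.001820
|∇h| = √(0.01003² + -0.001820²) = 0.01019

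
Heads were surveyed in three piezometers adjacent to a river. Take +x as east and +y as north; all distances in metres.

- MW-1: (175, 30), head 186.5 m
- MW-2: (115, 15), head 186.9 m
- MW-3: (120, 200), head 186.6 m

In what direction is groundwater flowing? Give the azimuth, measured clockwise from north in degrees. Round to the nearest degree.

Differences from MW-1: to MW-2 (Δx, Δy, Δh) = (-60, -15, +0.4); to MW-3 = (-55, 170, +0.1).
Determinant of the coordinate differences = (-60)·170 − (-55)·(-15) = -11025.
∂h/∂x = [(+0.4)·170 − (+0.1)·(-15)] / -11025 = -0.006304
∂h/∂y = [(-60)·(+0.1) − (-55)·(+0.4)] / -11025 = -0.001451
Flow direction (−∇h) has components (+0.006304 E, +0.001451 N).
Azimuth = atan2(E, N) = atan2(+0.006304, +0.001451) = 77.0° ≈ 077°.

077°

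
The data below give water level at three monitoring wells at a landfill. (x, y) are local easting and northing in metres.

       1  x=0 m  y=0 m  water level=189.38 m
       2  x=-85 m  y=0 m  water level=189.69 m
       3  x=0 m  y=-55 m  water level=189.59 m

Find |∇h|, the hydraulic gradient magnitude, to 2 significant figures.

∂h/∂x = (189.69 − 189.38) / (-85 − 0) = -0.003647
∂h/∂y = (189.59 − 189.38) / (-55 − 0) = -0.003818
|∇h| = √(-0.003647² + -0.003818²) = 0.00528

0.0053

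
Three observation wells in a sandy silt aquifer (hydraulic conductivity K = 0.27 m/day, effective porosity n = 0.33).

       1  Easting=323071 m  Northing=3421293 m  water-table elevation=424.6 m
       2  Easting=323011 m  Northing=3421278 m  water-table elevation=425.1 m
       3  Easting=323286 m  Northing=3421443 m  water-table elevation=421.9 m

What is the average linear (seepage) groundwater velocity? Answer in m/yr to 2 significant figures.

3.3 m/yr

Taking 1 as reference: 2−1 = (-60, -15, +0.5); 3−1 = (215, 150, -2.7).
Determinant of the coordinate differences = (-60)·150 − 215·(-15) = -5775.
∂h/∂x = [(+0.5)·150 − (-2.7)·(-15)] / -5775 = -0.005974
∂h/∂y = [(-60)·(-2.7) − 215·(+0.5)] / -5775 = -0.009437
|∇h| = √(-0.005974² + -0.009437²) = 0.01117
Seepage velocity v = K·i/n = 0.27 × 0.01117 / 0.33 = 0.009139 m/day = 3.338 m/yr.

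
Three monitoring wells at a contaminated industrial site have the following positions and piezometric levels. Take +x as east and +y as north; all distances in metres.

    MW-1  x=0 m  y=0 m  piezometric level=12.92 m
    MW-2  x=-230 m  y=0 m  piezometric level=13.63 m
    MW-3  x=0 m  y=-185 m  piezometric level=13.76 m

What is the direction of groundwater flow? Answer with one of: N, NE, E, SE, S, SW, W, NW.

∂h/∂x = (13.63 − 12.92) / (-230 − 0) = -0.003087
∂h/∂y = (13.76 − 12.92) / (-185 − 0) = -0.004541
Flow = −∇h = (+0.003087 east, +0.004541 north), which points northeast.

NE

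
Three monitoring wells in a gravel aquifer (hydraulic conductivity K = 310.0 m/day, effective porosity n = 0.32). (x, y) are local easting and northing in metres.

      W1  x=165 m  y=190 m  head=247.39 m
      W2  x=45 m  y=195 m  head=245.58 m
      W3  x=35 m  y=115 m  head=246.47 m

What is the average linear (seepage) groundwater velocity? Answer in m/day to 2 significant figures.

19 m/day

Taking W1 as reference: W2−W1 = (-120, 5, -1.81); W3−W1 = (-130, -75, -0.92).
Determinant of the coordinate differences = (-120)·(-75) − (-130)·5 = 9650.
∂h/∂x = [(-1.81)·(-75) − (-0.92)·5] / 9650 = +0.01454
∂h/∂y = [(-120)·(-0.92) − (-130)·(-1.81)] / 9650 = -0.01294
|∇h| = √(0.01454² + -0.01294²) = 0.01946
Seepage velocity v = K·i/n = 310.0 × 0.01946 / 0.32 = 18.85 m/day.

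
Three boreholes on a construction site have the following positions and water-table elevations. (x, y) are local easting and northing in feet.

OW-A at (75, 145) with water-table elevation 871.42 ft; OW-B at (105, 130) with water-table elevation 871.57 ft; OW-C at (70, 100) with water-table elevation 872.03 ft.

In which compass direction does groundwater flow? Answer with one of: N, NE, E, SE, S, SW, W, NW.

Taking OW-A as reference: OW-B−OW-A = (30, -15, +0.15); OW-C−OW-A = (-5, -45, +0.61).
Solve a·Δx + b·Δy = Δh: det = 30·(-45) − (-5)·(-15) = -1425.
∂h/∂x = [(+0.15)·(-45) − (+0.61)·(-15)] / -1425 = -0.001684
∂h/∂y = [30·(+0.61) − (-5)·(+0.15)] / -1425 = -0.01337
Flow = −∇h = (+0.001684 east, +0.01337 north), which points north.

N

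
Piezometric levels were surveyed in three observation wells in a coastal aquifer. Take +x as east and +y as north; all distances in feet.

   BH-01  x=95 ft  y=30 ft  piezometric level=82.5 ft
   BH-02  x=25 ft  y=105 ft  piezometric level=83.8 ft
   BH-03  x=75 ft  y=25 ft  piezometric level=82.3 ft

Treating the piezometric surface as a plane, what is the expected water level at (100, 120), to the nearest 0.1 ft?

Differences from BH-01: to BH-02 (Δx, Δy, Δh) = (-70, 75, +1.3); to BH-03 = (-20, -5, -0.2).
Determinant of the coordinate differences = (-70)·(-5) − (-20)·75 = 1850.
∂h/∂x = [(+1.3)·(-5) − (-0.2)·75] / 1850 = +0.004595
∂h/∂y = [(-70)·(-0.2) − (-20)·(+1.3)] / 1850 = +0.02162
h(100, 120) = 82.5 + (+0.004595)·(5) + (+0.02162)·(90) = 82.5 +0.023 +1.946 = 84.469 ft.

84.5 ft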